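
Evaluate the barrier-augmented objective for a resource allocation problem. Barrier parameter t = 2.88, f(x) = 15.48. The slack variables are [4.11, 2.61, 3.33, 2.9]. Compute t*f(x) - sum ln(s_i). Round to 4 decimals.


Step 1: Compute log-barrier.
ln values: [1.4134, 0.9594, 1.203, 1.0647]
phi = -(1.4134 + 0.9594 + 1.203 + 1.0647) = -4.6405
Step 2: Compute augmented objective.
t*f(x) = 2.88*15.48 = 44.5824
Total = 44.5824 - 4.6405 = 39.9419


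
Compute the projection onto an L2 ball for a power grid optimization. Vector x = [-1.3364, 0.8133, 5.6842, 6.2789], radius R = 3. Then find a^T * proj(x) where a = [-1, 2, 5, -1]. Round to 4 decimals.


Step 1: Compute ||x|| (intermediates to 6 decimals).
||x|| = sqrt((-1.3364)^2 + 0.8133^2 + 5.6842^2 + 6.2789^2) = 8.612905
Step 2: Project.
Since ||x|| > R, scale = R/||x|| = 3/8.612905 = 0.348315, proj(x) = scale * x
proj(x) = [-0.465488, 0.283285, 1.979892, 2.187035]
Step 3: Dot product.
a^T * proj(x) = -1*(-0.465488) + 2*0.283285 + 5*1.979892 - 1*2.187035 = 8.7445


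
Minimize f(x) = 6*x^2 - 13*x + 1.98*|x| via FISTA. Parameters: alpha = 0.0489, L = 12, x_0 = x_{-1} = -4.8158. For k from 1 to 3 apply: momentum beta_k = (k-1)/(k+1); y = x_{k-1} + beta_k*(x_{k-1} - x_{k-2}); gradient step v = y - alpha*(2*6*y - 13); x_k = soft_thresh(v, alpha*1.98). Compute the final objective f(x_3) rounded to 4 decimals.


FISTA on f(x) = 6*x^2 - 13*x + 1.98*|x|
L = 12, alpha = 0.0489
Iteration 1: beta = 0.0, y = -4.8158 + 0.0*(-4.8158 + 4.8158) = -4.8158
  grad(y) = -70.7896, v = y - alpha*grad = -1.3542
  prox(v) = soft_thresh(-1.3542, 0.0968) = -1.2574
Iteration 2: beta = 0.3333, y = -1.2574 + 0.3333*(-1.2574 + 4.8158) = -0.0712
  grad(y) = -13.8547, v = y - alpha*grad = 0.6063
  prox(v) = soft_thresh(0.6063, 0.0968) = 0.5094
Iteration 3: beta = 0.5, y = 0.5094 + 0.5*(0.5094 + 1.2574) = 1.3929
  grad(y) = 3.7143, v = y - alpha*grad = 1.2112
  prox(v) = soft_thresh(1.2112, 0.0968) = 1.1144
f(x_3) = 6*1.1144^2 - 13*1.1144 + 1.98*|1.1144| = -4.8293


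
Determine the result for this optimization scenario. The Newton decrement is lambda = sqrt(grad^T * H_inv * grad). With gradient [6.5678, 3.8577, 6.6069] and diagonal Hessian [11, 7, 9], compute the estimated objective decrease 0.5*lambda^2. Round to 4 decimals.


Step 1: H is diagonal, so H^(-1) * g = [0.5971, 0.5511, 0.7341].
Step 2: g^T H^(-1) g = sum_i g_i^2 / H_ii
  = (6.5678)^2/11 + (3.8577)^2/7 + (6.6069)^2/9
  = 3.9215 + 2.126 + 4.8501 = 10.8976
Step 3: Objective decrease = 0.5 * g^T H^(-1) g = 5.4488


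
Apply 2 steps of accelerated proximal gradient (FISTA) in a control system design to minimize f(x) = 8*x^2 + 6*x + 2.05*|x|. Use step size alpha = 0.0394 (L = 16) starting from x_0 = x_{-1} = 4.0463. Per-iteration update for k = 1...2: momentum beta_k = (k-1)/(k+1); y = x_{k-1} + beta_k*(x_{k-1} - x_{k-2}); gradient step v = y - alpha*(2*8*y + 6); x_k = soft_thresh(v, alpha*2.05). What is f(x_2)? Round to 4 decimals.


FISTA on f(x) = 8*x^2 + 6*x + 2.05*|x|
L = 16, alpha = 0.0394
Iteration 1: beta = 0.0, y = 4.0463 + 0.0*(4.0463 - 4.0463) = 4.0463
  grad(y) = 70.7408, v = y - alpha*grad = 1.2591
  prox(v) = soft_thresh(1.2591, 0.0808) = 1.1783
Iteration 2: beta = 0.3333, y = 1.1783 + 0.3333*(1.1783 - 4.0463) = 0.2224
  grad(y) = 9.5577, v = y - alpha*grad = -0.1542
  prox(v) = soft_thresh(-0.1542, 0.0808) = -0.0734
f(x_2) = 8*(-0.0734)^2 + 6*(-0.0734) + 2.05*|-0.0734| = -0.247


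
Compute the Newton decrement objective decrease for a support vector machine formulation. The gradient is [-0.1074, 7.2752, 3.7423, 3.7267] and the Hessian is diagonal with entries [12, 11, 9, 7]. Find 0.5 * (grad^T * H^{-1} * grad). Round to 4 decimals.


Step 1: H is diagonal, so H^(-1) * g = [-0.009, 0.6614, 0.4158, 0.5324].
Step 2: g^T H^(-1) g = sum_i g_i^2 / H_ii
  = (-0.1074)^2/12 + (7.2752)^2/11 + (3.7423)^2/9 + (3.7267)^2/7
  = 0.001 + 4.8117 + 1.5561 + 1.984 = 8.3528
Step 3: Objective decrease = 0.5 * g^T H^(-1) g = 4.1764


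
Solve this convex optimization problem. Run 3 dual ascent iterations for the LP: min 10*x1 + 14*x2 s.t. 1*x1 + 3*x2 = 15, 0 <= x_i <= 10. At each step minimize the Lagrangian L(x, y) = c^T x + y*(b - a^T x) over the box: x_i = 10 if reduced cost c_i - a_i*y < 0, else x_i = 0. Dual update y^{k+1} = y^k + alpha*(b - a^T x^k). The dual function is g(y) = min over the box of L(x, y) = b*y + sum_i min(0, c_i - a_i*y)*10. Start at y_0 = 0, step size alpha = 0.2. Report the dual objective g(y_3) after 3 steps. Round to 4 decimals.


Dual ascent for LP: min 10*x1 + 14*x2, 1*x1 + 3*x2 = 15, 0 <= x_i <= 10
Step 1: y^k = 0.0, reduced costs: (10.0, 14.0)
  x^k = (0.0, 0.0), subgradient = b - a^T x = 15.0
  y^{k+1} = 0.0 + 0.2*15.0 = 3.0
Step 2: y^k = 3.0, reduced costs: (7.0, 5.0)
  x^k = (0.0, 0.0), subgradient = b - a^T x = 15.0
  y^{k+1} = 3.0 + 0.2*15.0 = 6.0
Step 3: y^k = 6.0, reduced costs: (4.0, -4.0)
  x^k = (0.0, 10.0), subgradient = b - a^T x = -15.0
  y^{k+1} = 6.0 + 0.2*-15.0 = 3.0
Dual objective at y_3 = 3.0: reduced costs (7.0, 5.0), box minimizer x = (0.0, 0.0)
g(y_3) = b*y + (c1 - a1*y)*x1 + (c2 - a2*y)*x2 = 15*3.0 + 7.0*0.0 + 5.0*0.0 = 45.0 + 0.0 + 0.0 = 45.0


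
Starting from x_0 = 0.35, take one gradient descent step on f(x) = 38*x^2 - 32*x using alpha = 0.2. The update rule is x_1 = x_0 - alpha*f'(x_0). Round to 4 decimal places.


We compute the gradient at x_0 and apply the update.
f'(x) = 76*x - 32
f'(0.35) = 76*0.35 - 32 = -5.4
x_1 = 0.35 - 0.2*-5.4 = 1.43


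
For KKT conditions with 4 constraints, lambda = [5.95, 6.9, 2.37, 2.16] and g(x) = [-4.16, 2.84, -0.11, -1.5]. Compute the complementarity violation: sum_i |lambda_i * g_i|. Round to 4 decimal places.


KKT complementary slackness check:
lambda_1 * g_1 = 5.95 * -4.16 = -24.752
lambda_2 * g_2 = 6.9 * 2.84 = 19.596
lambda_3 * g_3 = 2.37 * -0.11 = -0.2607
lambda_4 * g_4 = 2.16 * -1.5 = -3.24
Total violation = 24.752 + 19.596 + 0.2607 + 3.24 = 47.8487


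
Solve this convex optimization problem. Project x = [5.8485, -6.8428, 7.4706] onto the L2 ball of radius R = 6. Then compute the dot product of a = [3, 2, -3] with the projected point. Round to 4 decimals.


Step 1: Compute ||x|| (intermediates to 6 decimals).
||x|| = sqrt(5.8485^2 + (-6.8428)^2 + 7.4706^2) = 11.697809
Step 2: Project.
Since ||x|| > R, scale = R/||x|| = 6/11.697809 = 0.512917, proj(x) = scale * x
proj(x) = [2.999795, -3.509788, 3.831798]
Step 3: Dot product.
a^T * proj(x) = 3*2.999795 + 2*(-3.509788) - 3*3.831798 = -9.5156


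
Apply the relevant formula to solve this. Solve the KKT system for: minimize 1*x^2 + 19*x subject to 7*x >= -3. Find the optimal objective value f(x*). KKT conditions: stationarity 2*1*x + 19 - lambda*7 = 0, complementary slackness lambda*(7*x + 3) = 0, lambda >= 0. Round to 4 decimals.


Step 1: Try lambda = 0 (constraint inactive).
x_unc = -19/(2*1) = -9.5
Check: 7*-9.5 = -66.5 < -3 -- violated!
Step 2: Constraint must be active: 7*x = -3
x* = -3/7 = -0.4286 (rounded; the exact value -3/7 is used below)
lambda = (2*1*(-3/7) + 19)/7 = 2.5918
Step 3: Compute optimal value.
f(x*) = 1*(-3/7)^2 + 19*(-3/7) = -7.9592


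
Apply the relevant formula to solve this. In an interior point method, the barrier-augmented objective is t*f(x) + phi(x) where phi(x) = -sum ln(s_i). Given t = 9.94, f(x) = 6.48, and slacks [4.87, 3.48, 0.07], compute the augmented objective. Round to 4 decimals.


Step 1: Compute log-barrier.
ln values: [1.5831, 1.247, -2.6593]
phi = -(1.5831 + 1.247 - 2.6593) = -0.1709
Step 2: Compute augmented objective.
t*f(x) = 9.94*6.48 = 64.4112
Total = 64.4112 - 0.1709 = 64.2403


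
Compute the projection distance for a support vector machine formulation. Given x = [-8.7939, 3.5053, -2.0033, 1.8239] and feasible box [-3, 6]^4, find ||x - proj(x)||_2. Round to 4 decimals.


Project each component onto [-3, 6].
clip(-8.7939) = -3.0, clip(3.5053) = 3.5053, clip(-2.0033) = -2.0033, clip(1.8239) = 1.8239
Projection = [-3.0, 3.5053, -2.0033, 1.8239]
Squared diffs: [33.5693, 0.0, 0.0, 0.0]
Distance = sqrt(33.5693) = 5.7939


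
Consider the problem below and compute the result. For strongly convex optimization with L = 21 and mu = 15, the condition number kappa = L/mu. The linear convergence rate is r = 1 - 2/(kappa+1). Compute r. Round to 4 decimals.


Step 1: Compute the condition number.
kappa = L/mu = 21/15 = 1.4
Step 2: Compute the convergence rate.
r = 1 - 2/(kappa + 1) = 1 - 2*mu/(L + mu) = (L - mu)/(L + mu) = 6/36 = 0.1667


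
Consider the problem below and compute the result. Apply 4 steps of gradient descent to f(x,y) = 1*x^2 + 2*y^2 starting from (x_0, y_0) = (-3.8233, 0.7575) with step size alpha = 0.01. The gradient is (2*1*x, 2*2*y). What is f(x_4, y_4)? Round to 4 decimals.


Gradient descent on f(x,y) = 1*x^2 + 2*y^2.
Starting point: (-3.8233, 0.7575), alpha = 0.01
Step 1: grad_x = 2*1*-3.8233 = -7.6466, grad_y = 2*2*0.7575 = 3.03
  x_1 = -3.8233 - 0.01*-7.6466 = -3.7468
  y_1 = 0.7575 - 0.01*3.03 = 0.7272
Step 2: grad_x = 2*1*-3.7468 = -7.4937, grad_y = 2*2*0.7272 = 2.9088
  x_2 = -3.7468 - 0.01*-7.4937 = -3.6719
  y_2 = 0.7272 - 0.01*2.9088 = 0.6981
Step 3: grad_x = 2*1*-3.6719 = -7.3438, grad_y = 2*2*0.6981 = 2.7924
  x_3 = -3.6719 - 0.01*-7.3438 = -3.5985
  y_3 = 0.6981 - 0.01*2.7924 = 0.6702
Step 4: grad_x = 2*1*-3.5985 = -7.1969, grad_y = 2*2*0.6702 = 2.6808
  x_4 = -3.5985 - 0.01*-7.1969 = -3.5265
  y_4 = 0.6702 - 0.01*2.6808 = 0.6434
f(-3.5265, 0.6434) = 1*(-3.5265)^2 + 2*0.6434^2 = 13.264


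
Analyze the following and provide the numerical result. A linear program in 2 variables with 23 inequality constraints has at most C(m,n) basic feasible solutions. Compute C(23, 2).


Each vertex corresponds to some choice of n active constraints out of m, so the number of vertices is at most C(m, n) = m! / (n!(m-n)!).
m = 23, n = 2
Numerator: 23 * 22
Denominator: 2! = 2
C(23, 2) = 253


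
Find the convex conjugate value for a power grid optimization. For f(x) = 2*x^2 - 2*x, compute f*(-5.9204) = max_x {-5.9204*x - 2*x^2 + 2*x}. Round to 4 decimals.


f*(y) = sup_x {y*x - a*x^2 - b*x} = sup_x {(y-b)*x - a*x^2}
FOC: (y - b) - 2a*x = 0 => x* = (y - b)/(2a)
x* = (-5.9204 + 2)/(2*2) = -0.9801
f*(-5.9204) = (y-b)^2/(4a) = (-5.9204 + 2)^2/(4*2)
= 15.3695/8 = 1.9212


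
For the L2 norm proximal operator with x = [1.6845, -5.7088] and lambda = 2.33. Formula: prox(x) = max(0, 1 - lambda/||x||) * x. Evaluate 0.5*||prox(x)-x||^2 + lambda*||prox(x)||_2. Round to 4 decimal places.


Step 1: Compute ||x||.
||x|| = 5.9521
Step 2: Compute scaling factor.
scale = max(0, 1 - 2.33/5.9521) = 0.6085
Step 3: prox(x) = [1.0251, -3.4741]
||prox(x)|| = 3.6221
Step 4: Proximal objective.
0.5*||prox-x||^2 = 2.7145
lambda*||prox|| = 8.4395
Total = 11.154


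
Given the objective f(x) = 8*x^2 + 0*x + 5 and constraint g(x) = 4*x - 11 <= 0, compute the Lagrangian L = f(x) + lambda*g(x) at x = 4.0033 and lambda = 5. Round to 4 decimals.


Step 1: Evaluate f(x).
f(4.0033) = 8*4.0033^2 + 0*4.0033 + 5 = 133.2113
Step 2: Evaluate g(x).
g(4.0033) = 4*4.0033 - 11 = 5.0132
Step 3: Compute Lagrangian.
L = 133.2113 + 5*5.0132 = 158.2773


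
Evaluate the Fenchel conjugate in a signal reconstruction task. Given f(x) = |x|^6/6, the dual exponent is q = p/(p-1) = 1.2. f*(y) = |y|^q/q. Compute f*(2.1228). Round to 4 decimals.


The conjugate exponent q satisfies 1/p + 1/q = 1.
p = 6, so q = 6/(6 - 1) = 1.2
|y|^q = 2.1228^1.2 = 2.4677
f*(2.1228) = 2.4677 / 1.2 = 2.0564


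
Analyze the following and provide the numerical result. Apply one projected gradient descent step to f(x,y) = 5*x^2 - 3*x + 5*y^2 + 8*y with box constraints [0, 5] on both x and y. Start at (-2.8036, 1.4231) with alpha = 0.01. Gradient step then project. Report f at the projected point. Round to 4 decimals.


Step 1: Compute gradient at (-2.8036, 1.4231).
grad_x = 2*5*-2.8036 - 3 = -31.036
grad_y = 2*5*1.4231 + 8 = 22.231
Step 2: Gradient step.
x_raw = -2.8036 - 0.01*-31.036 = -2.4932
y_raw = 1.4231 - 0.01*22.231 = 1.2008
Step 3: Project onto [0, 5].
x_proj = clip(-2.4932) = 0.0
y_proj = clip(1.2008) = 1.2008
Step 4: Evaluate f.
f(0.0, 1.2008) = 16.8158


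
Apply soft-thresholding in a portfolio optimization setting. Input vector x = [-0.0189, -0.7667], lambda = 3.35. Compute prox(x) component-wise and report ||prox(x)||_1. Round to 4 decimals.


Soft-thresholding with lambda = 3.35:
prox(-0.0189) = sign(-0.0189)*max(|-0.0189| - 3.35, 0) = 0.0
prox(-0.7667) = sign(-0.7667)*max(|-0.7667| - 3.35, 0) = 0.0
prox(x) = [0.0, 0.0]
||prox(x)||_1 = 0.0 + 0.0 = 0.0


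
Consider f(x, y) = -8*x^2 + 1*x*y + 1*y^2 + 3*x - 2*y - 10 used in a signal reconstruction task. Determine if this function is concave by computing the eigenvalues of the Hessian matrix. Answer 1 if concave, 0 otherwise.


The Hessian of f(x,y) = -8*x^2 + 1*x*y + 1*y^2 + 3*x - 2*y - 10 is:
H = [[-16, 1], [1, 2]]
Trace = -16 + 2 = -14
Determinant = -16*2 - (1)^2 = -33
Discriminant = (-14)^2 - 4*-33 = 328.0
Eigenvalues: lambda_1 = -16.0554, lambda_2 = 2.0554
The function is not concave.

0


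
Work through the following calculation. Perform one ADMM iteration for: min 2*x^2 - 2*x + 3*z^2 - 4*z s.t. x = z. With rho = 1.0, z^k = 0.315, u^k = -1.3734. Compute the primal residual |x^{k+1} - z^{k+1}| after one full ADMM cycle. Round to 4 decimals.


ADMM iteration with rho = 1.0, z^k = 0.315, u^k = -1.3734
Step 1: x-update.
Minimize 2*x^2 - 2*x + (1.0/2)*(x - 0.315 - 1.3734)^2
FOC: (2*2 + 1.0)*x = 2 + 1.0*(0.315 + 1.3734)
x^{k+1} = 0.7377
Step 2: z-update.
Minimize 3*z^2 - 4*z + (1.0/2)*(0.7377 - z - 1.3734)^2
FOC: (2*3 + 1.0)*z = 4 + 1.0*(0.7377 - 1.3734)
z^{k+1} = 0.4806
Step 3: u-update.
u^{k+1} = -1.3734 + 0.7377 - 0.4806 = -1.1163
Step 4: Primal residual = |0.7377 - 0.4806| = 0.2571


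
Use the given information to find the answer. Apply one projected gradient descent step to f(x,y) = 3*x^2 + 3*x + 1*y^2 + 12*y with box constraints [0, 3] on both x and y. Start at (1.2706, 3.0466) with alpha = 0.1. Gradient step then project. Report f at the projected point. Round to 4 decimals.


Step 1: Compute gradient at (1.2706, 3.0466).
grad_x = 2*3*1.2706 + 3 = 10.6236
grad_y = 2*1*3.0466 + 12 = 18.0932
Step 2: Gradient step.
x_raw = 1.2706 - 0.1*10.6236 = 0.2082
y_raw = 3.0466 - 0.1*18.0932 = 1.2373
Step 3: Project onto [0, 3].
x_proj = clip(0.2082) = 0.2082
y_proj = clip(1.2373) = 1.2373
Step 4: Evaluate f.
f(0.2082, 1.2373) = 17.133


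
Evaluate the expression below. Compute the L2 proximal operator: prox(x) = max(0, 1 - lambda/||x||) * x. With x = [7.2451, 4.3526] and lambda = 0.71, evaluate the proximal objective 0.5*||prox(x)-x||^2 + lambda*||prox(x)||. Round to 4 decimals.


Step 1: Compute ||x||.
||x|| = 8.452
Step 2: Compute scaling factor.
scale = max(0, 1 - 0.71/8.452) = 0.916
Step 3: prox(x) = [6.6365, 3.987]
||prox(x)|| = 7.742
Step 4: Proximal objective.
0.5*||prox-x||^2 = 0.2521
lambda*||prox|| = 5.4968
Total = 5.7489


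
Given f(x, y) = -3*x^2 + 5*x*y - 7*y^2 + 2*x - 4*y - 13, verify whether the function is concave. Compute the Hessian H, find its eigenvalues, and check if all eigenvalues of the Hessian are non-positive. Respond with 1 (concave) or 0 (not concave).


The Hessian of f(x,y) = -3*x^2 + 5*x*y - 7*y^2 + 2*x - 4*y - 13 is:
H = [[-6, 5], [5, -14]]
Trace = -6 - 14 = -20
Determinant = -6*-14 - (5)^2 = 59
Discriminant = (-20)^2 - 4*59 = 164.0
Eigenvalues: lambda_1 = -16.4031, lambda_2 = -3.5969
The function is concave.

1


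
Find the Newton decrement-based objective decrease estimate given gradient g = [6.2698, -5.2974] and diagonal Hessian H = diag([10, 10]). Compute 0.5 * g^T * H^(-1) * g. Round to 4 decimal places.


Step 1: H is diagonal, so H^(-1) * g = [0.627, -0.5297].
Step 2: g^T H^(-1) g = sum_i g_i^2 / H_ii
  = (6.2698)^2/10 + (-5.2974)^2/10
  = 3.931 + 2.8062 = 6.7373
Step 3: Objective decrease = 0.5 * g^T H^(-1) g = 3.3686


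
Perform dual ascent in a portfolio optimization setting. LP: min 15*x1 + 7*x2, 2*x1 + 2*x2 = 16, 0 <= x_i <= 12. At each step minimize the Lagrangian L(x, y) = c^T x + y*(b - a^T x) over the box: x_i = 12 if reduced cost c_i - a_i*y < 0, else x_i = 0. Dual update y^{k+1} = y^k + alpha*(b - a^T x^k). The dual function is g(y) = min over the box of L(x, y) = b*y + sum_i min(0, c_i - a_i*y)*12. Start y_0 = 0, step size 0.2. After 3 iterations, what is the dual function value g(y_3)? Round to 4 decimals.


Dual ascent for LP: min 15*x1 + 7*x2, 2*x1 + 2*x2 = 16, 0 <= x_i <= 12
Step 1: y^k = 0.0, reduced costs: (15.0, 7.0)
  x^k = (0.0, 0.0), subgradient = b - a^T x = 16.0
  y^{k+1} = 0.0 + 0.2*16.0 = 3.2
Step 2: y^k = 3.2, reduced costs: (8.6, 0.6)
  x^k = (0.0, 0.0), subgradient = b - a^T x = 16.0
  y^{k+1} = 3.2 + 0.2*16.0 = 6.4
Step 3: y^k = 6.4, reduced costs: (2.2, -5.8)
  x^k = (0.0, 12.0), subgradient = b - a^T x = -8.0
  y^{k+1} = 6.4 + 0.2*-8.0 = 4.8
Dual objective at y_3 = 4.8: reduced costs (5.4, -2.6), box minimizer x = (0.0, 12.0)
g(y_3) = b*y + (c1 - a1*y)*x1 + (c2 - a2*y)*x2 = 16*4.8 + 5.4*0.0 + (-2.6)*12.0 = 76.8 + 0.0 - 31.2 = 45.6


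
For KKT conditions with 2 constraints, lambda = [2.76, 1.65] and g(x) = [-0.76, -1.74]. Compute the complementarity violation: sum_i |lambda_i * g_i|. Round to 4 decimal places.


KKT complementary slackness check:
lambda_1 * g_1 = 2.76 * -0.76 = -2.0976
lambda_2 * g_2 = 1.65 * -1.74 = -2.871
Total violation = 2.0976 + 2.871 = 4.9686


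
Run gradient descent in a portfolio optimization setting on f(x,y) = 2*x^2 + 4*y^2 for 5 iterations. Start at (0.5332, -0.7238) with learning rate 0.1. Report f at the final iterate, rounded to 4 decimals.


Gradient descent on f(x,y) = 2*x^2 + 4*y^2.
Starting point: (0.5332, -0.7238), alpha = 0.1
Step 1: grad_x = 2*2*0.5332 = 2.1328, grad_y = 2*4*-0.7238 = -5.7904
  x_1 = 0.5332 - 0.1*2.1328 = 0.3199
  y_1 = -0.7238 - 0.1*-5.7904 = -0.1448
Step 2: grad_x = 2*2*0.3199 = 1.2797, grad_y = 2*4*-0.1448 = -1.1581
  x_2 = 0.3199 - 0.1*1.2797 = 0.192
  y_2 = -0.1448 - 0.1*-1.1581 = -0.029
Step 3: grad_x = 2*2*0.192 = 0.7678, grad_y = 2*4*-0.029 = -0.2316
  x_3 = 0.192 - 0.1*0.7678 = 0.1152
  y_3 = -0.029 - 0.1*-0.2316 = -0.0058
Step 4: grad_x = 2*2*0.1152 = 0.4607, grad_y = 2*4*-0.0058 = -0.0463
  x_4 = 0.1152 - 0.1*0.4607 = 0.0691
  y_4 = -0.0058 - 0.1*-0.0463 = -0.0012
Step 5: grad_x = 2*2*0.0691 = 0.2764, grad_y = 2*4*-0.0012 = -0.0093
  x_5 = 0.0691 - 0.1*0.2764 = 0.0415
  y_5 = -0.0012 - 0.1*-0.0093 = -0.0002
f(0.0415, -0.0002) = 2*0.0415^2 + 4*(-0.0002)^2 = 0.0034


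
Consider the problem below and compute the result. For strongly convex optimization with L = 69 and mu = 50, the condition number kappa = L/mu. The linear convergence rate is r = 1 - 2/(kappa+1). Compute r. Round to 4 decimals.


Step 1: Compute the condition number.
kappa = L/mu = 69/50 = 1.38
Step 2: Compute the convergence rate.
r = 1 - 2/(kappa + 1) = 1 - 2*mu/(L + mu) = (L - mu)/(L + mu) = 19/119 = 0.1597


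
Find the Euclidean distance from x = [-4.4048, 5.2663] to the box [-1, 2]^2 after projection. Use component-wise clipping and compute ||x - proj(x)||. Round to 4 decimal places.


Project each component onto [-1, 2].
clip(-4.4048) = -1.0, clip(5.2663) = 2.0
Projection = [-1.0, 2.0]
Squared diffs: [11.5927, 10.6687]
Distance = sqrt(22.2614) = 4.7182


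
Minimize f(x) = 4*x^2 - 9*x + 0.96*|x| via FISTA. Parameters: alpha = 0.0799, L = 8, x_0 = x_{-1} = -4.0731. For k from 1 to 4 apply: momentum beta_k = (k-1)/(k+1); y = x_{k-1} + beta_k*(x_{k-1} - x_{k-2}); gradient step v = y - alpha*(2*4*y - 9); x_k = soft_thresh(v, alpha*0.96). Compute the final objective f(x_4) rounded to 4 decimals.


FISTA on f(x) = 4*x^2 - 9*x + 0.96*|x|
L = 8, alpha = 0.0799
Iteration 1: beta = 0.0, y = -4.0731 + 0.0*(-4.0731 + 4.0731) = -4.0731
  grad(y) = -41.5848, v = y - alpha*grad = -0.7505
  prox(v) = soft_thresh(-0.7505, 0.0767) = -0.6738
Iteration 2: beta = 0.3333, y = -0.6738 + 0.3333*(-0.6738 + 4.0731) = 0.4593
  grad(y) = -5.3253, v = y - alpha*grad = 0.8848
  prox(v) = soft_thresh(0.8848, 0.0767) = 0.8081
Iteration 3: beta = 0.5, y = 0.8081 + 0.5*(0.8081 + 0.6738) = 1.5491
  grad(y) = 3.3926, v = y - alpha*grad = 1.278
  prox(v) = soft_thresh(1.278, 0.0767) = 1.2013
Iteration 4: beta = 0.6, y = 1.2013 + 0.6*(1.2013 - 0.8081) = 1.4372
  grad(y) = 2.4977, v = y - alpha*grad = 1.2376
  prox(v) = soft_thresh(1.2376, 0.0767) = 1.1609
f(x_4) = 4*1.1609^2 - 9*1.1609 + 0.96*|1.1609| = -3.9428


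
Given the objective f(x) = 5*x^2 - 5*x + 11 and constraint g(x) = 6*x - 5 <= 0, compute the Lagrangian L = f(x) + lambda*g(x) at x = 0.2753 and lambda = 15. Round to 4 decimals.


Step 1: Evaluate f(x).
f(0.2753) = 5*0.2753^2 - 5*0.2753 + 11 = 10.0025
Step 2: Evaluate g(x).
g(0.2753) = 6*0.2753 - 5 = -3.3482
Step 3: Compute Lagrangian.
L = 10.0025 + 15*-3.3482 = -40.2205


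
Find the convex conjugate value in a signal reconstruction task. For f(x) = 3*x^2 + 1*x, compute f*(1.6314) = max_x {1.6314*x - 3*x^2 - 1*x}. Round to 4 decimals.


f*(y) = sup_x {y*x - a*x^2 - b*x} = sup_x {(y-b)*x - a*x^2}
FOC: (y - b) - 2a*x = 0 => x* = (y - b)/(2a)
x* = (1.6314 - 1)/(2*3) = 0.1052
f*(1.6314) = (y-b)^2/(4a) = (1.6314 - 1)^2/(4*3)
= 0.3987/12 = 0.0332


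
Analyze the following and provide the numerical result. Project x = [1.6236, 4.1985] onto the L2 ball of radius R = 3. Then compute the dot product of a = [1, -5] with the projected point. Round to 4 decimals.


Step 1: Compute ||x|| (intermediates to 6 decimals).
||x|| = sqrt(1.6236^2 + 4.1985^2) = 4.501497
Step 2: Project.
Since ||x|| > R, scale = R/||x|| = 3/4.501497 = 0.666445, proj(x) = scale * x
proj(x) = [1.08204, 2.798069]
Step 3: Dot product.
a^T * proj(x) = 1*1.08204 - 5*2.798069 = -12.9083


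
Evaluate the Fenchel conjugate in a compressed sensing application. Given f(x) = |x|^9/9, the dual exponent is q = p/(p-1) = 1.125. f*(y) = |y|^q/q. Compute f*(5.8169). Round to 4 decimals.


The conjugate exponent q satisfies 1/p + 1/q = 1.
p = 9, so q = 9/(9 - 1) = 1.125
|y|^q = 5.8169^1.125 = 7.249
f*(5.8169) = 7.249 / 1.125 = 6.4436


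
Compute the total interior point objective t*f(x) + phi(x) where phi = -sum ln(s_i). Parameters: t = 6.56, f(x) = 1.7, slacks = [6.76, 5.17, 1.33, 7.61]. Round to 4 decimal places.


Step 1: Compute log-barrier.
ln values: [1.911, 1.6429, 0.2852, 2.0295]
phi = -(1.911 + 1.6429 + 0.2852 + 2.0295) = -5.8685
Step 2: Compute augmented objective.
t*f(x) = 6.56*1.7 = 11.152
Total = 11.152 - 5.8685 = 5.2835


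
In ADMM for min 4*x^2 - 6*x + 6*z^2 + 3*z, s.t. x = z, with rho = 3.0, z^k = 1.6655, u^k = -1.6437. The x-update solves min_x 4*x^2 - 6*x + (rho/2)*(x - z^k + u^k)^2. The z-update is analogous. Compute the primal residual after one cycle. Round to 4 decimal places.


ADMM iteration with rho = 3.0, z^k = 1.6655, u^k = -1.6437
Step 1: x-update.
Minimize 4*x^2 - 6*x + (3.0/2)*(x - 1.6655 - 1.6437)^2
FOC: (2*4 + 3.0)*x = 6 + 3.0*(1.6655 + 1.6437)
x^{k+1} = 1.448
Step 2: z-update.
Minimize 6*z^2 + 3*z + (3.0/2)*(1.448 - z - 1.6437)^2
FOC: (2*6 + 3.0)*z = -3 + 3.0*(1.448 - 1.6437)
z^{k+1} = -0.2391
Step 3: u-update.
u^{k+1} = -1.6437 + 1.448 + 0.2391 = 0.0434
Step 4: Primal residual = |1.448 + 0.2391| = 1.6871


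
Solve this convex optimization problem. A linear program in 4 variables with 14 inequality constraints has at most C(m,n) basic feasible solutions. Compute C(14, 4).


Each vertex corresponds to some choice of n active constraints out of m, so the number of vertices is at most C(m, n) = m! / (n!(m-n)!).
m = 14, n = 4
Numerator: 14 * 13 * 12 * 11
Denominator: 4! = 24
C(14, 4) = 1001


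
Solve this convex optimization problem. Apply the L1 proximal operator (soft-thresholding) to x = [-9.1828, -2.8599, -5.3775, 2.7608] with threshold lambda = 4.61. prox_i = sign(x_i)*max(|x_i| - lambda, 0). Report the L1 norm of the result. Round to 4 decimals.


Soft-thresholding with lambda = 4.61:
prox(-9.1828) = sign(-9.1828)*max(|-9.1828| - 4.61, 0) = -4.5728
prox(-2.8599) = sign(-2.8599)*max(|-2.8599| - 4.61, 0) = 0.0
prox(-5.3775) = sign(-5.3775)*max(|-5.3775| - 4.61, 0) = -0.7675
prox(2.7608) = sign(2.7608)*max(|2.7608| - 4.61, 0) = 0.0
prox(x) = [-4.5728, 0.0, -0.7675, 0.0]
||prox(x)||_1 = 4.5728 + 0.0 + 0.7675 + 0.0 = 5.3403


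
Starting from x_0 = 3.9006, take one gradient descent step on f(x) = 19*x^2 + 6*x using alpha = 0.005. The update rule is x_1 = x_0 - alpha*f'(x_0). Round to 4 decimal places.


We compute the gradient at x_0 and apply the update.
f'(x) = 38*x + 6
f'(3.9006) = 38*3.9006 + 6 = 154.2228
x_1 = 3.9006 - 0.005*154.2228 = 3.1295


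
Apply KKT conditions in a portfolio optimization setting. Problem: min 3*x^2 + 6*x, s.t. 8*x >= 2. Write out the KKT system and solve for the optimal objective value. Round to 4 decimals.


Step 1: Try lambda = 0 (constraint inactive).
x_unc = -6/(2*3) = -1.0
Check: 8*-1.0 = -8.0 < 2 -- violated!
Step 2: Constraint must be active: 8*x = 2
x* = 2/8 = 0.25
lambda = (2*3*0.25 + 6)/8 = 0.9375
Step 3: Compute optimal value.
f(x*) = 3*0.25^2 + 6*0.25 = 1.6875


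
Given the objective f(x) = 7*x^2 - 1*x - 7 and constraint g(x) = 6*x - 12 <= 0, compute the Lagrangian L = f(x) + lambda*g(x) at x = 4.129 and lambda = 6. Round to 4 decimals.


Step 1: Evaluate f(x).
f(4.129) = 7*4.129^2 - 1*4.129 - 7 = 108.2115
Step 2: Evaluate g(x).
g(4.129) = 6*4.129 - 12 = 12.774
Step 3: Compute Lagrangian.
L = 108.2115 + 6*12.774 = 184.8555


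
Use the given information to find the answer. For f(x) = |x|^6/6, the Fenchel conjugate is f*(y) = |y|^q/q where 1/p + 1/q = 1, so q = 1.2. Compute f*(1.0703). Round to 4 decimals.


The conjugate exponent q satisfies 1/p + 1/q = 1.
p = 6, so q = 6/(6 - 1) = 1.2
|y|^q = 1.0703^1.2 = 1.0849
f*(1.0703) = 1.0849 / 1.2 = 0.9041


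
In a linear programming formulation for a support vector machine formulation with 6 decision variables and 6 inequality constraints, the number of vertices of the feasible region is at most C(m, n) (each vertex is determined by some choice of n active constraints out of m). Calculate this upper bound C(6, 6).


Each vertex corresponds to some choice of n active constraints out of m, so the number of vertices is at most C(m, n) = m! / (n!(m-n)!).
m = 6, n = 6
Numerator: 6 * 5 * 4 * 3 * 2 * 1
Denominator: 6! = 720
C(6, 6) = 1


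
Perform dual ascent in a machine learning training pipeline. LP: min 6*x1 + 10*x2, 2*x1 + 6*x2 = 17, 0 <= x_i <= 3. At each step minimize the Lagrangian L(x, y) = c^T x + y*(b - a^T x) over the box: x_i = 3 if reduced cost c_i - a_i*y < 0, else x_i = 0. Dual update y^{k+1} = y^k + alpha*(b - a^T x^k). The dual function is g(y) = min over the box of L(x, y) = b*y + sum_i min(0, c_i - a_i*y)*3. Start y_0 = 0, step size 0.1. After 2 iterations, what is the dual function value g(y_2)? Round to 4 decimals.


Dual ascent for LP: min 6*x1 + 10*x2, 2*x1 + 6*x2 = 17, 0 <= x_i <= 3
Step 1: y^k = 0.0, reduced costs: (6.0, 10.0)
  x^k = (0.0, 0.0), subgradient = b - a^T x = 17.0
  y^{k+1} = 0.0 + 0.1*17.0 = 1.7
Step 2: y^k = 1.7, reduced costs: (2.6, -0.2)
  x^k = (0.0, 3.0), subgradient = b - a^T x = -1.0
  y^{k+1} = 1.7 + 0.1*-1.0 = 1.6
Dual objective at y_2 = 1.6: reduced costs (2.8, 0.4), box minimizer x = (0.0, 0.0)
g(y_2) = b*y + (c1 - a1*y)*x1 + (c2 - a2*y)*x2 = 17*1.6 + 2.8*0.0 + 0.4*0.0 = 27.2 + 0.0 + 0.0 = 27.2


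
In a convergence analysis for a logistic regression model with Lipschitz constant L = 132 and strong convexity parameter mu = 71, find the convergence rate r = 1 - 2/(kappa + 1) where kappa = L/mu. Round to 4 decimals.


Step 1: Compute the condition number.
kappa = L/mu = 132/71 = 1.8592
Step 2: Compute the convergence rate.
r = 1 - 2/(kappa + 1) = 1 - 2*mu/(L + mu) = (L - mu)/(L + mu) = 61/203 = 0.3005


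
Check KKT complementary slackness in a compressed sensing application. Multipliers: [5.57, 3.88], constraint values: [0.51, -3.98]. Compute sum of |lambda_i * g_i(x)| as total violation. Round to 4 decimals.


KKT complementary slackness check:
lambda_1 * g_1 = 5.57 * 0.51 = 2.8407
lambda_2 * g_2 = 3.88 * -3.98 = -15.4424
Total violation = 2.8407 + 15.4424 = 18.2831


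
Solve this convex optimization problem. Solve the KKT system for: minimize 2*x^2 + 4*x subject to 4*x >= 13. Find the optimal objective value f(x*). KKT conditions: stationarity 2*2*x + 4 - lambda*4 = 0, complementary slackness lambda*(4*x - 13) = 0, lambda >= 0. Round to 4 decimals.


Step 1: Try lambda = 0 (constraint inactive).
x_unc = -4/(2*2) = -1.0
Check: 4*-1.0 = -4.0 < 13 -- violated!
Step 2: Constraint must be active: 4*x = 13
x* = 13/4 = 3.25
lambda = (2*2*3.25 + 4)/4 = 4.25
Step 3: Compute optimal value.
f(x*) = 2*3.25^2 + 4*3.25 = 34.125


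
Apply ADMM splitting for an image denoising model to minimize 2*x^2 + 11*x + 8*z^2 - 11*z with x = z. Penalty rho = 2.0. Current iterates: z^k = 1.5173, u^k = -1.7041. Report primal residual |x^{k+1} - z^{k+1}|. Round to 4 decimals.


ADMM iteration with rho = 2.0, z^k = 1.5173, u^k = -1.7041
Step 1: x-update.
Minimize 2*x^2 + 11*x + (2.0/2)*(x - 1.5173 - 1.7041)^2
FOC: (2*2 + 2.0)*x = -11 + 2.0*(1.5173 + 1.7041)
x^{k+1} = -0.7595
Step 2: z-update.
Minimize 8*z^2 - 11*z + (2.0/2)*(-0.7595 - z - 1.7041)^2
FOC: (2*8 + 2.0)*z = 11 + 2.0*(-0.7595 - 1.7041)
z^{k+1} = 0.3374
Step 3: u-update.
u^{k+1} = -1.7041 - 0.7595 - 0.3374 = -2.801
Step 4: Primal residual = |-0.7595 - 0.3374| = 1.0969


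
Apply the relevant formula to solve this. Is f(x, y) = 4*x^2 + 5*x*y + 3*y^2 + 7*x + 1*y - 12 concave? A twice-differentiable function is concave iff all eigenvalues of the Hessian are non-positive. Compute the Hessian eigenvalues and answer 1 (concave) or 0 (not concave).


The Hessian of f(x,y) = 4*x^2 + 5*x*y + 3*y^2 + 7*x + 1*y - 12 is:
H = [[8, 5], [5, 6]]
Trace = 8 + 6 = 14
Determinant = 8*6 - (5)^2 = 23
Discriminant = (14)^2 - 4*23 = 104.0
Eigenvalues: lambda_1 = 1.901, lambda_2 = 12.099
The function is not concave.

0


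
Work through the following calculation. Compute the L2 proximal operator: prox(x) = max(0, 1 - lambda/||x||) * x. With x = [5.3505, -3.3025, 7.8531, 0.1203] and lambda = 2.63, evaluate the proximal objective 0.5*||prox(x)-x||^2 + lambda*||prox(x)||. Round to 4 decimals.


Step 1: Compute ||x||.
||x|| = 10.0608
Step 2: Compute scaling factor.
scale = max(0, 1 - 2.63/10.0608) = 0.7386
Step 3: prox(x) = [3.9518, -2.4392, 5.8002, 0.0889]
||prox(x)|| = 7.4308
Step 4: Proximal objective.
0.5*||prox-x||^2 = 3.4585
lambda*||prox|| = 19.543
Total = 23.0015


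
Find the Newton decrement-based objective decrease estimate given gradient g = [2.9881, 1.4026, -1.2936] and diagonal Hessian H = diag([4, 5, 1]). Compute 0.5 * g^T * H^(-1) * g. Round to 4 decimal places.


Step 1: H is diagonal, so H^(-1) * g = [0.747, 0.2805, -1.2936].
Step 2: g^T H^(-1) g = sum_i g_i^2 / H_ii
  = (2.9881)^2/4 + (1.4026)^2/5 + (-1.2936)^2/1
  = 2.2322 + 0.3935 + 1.6734 = 4.299
Step 3: Objective decrease = 0.5 * g^T H^(-1) g = 2.1495


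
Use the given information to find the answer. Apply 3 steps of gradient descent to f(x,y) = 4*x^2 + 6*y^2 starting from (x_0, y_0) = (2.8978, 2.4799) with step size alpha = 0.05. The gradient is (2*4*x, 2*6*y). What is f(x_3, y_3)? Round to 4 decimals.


Gradient descent on f(x,y) = 4*x^2 + 6*y^2.
Starting point: (2.8978, 2.4799), alpha = 0.05
Step 1: grad_x = 2*4*2.8978 = 23.1824, grad_y = 2*6*2.4799 = 29.7588
  x_1 = 2.8978 - 0.05*23.1824 = 1.7387
  y_1 = 2.4799 - 0.05*29.7588 = 0.992
Step 2: grad_x = 2*4*1.7387 = 13.9094, grad_y = 2*6*0.992 = 11.9035
  x_2 = 1.7387 - 0.05*13.9094 = 1.0432
  y_2 = 0.992 - 0.05*11.9035 = 0.3968
Step 3: grad_x = 2*4*1.0432 = 8.3457, grad_y = 2*6*0.3968 = 4.7614
  x_3 = 1.0432 - 0.05*8.3457 = 0.6259
  y_3 = 0.3968 - 0.05*4.7614 = 0.1587
f(0.6259, 0.1587) = 4*0.6259^2 + 6*0.1587^2 = 1.7183


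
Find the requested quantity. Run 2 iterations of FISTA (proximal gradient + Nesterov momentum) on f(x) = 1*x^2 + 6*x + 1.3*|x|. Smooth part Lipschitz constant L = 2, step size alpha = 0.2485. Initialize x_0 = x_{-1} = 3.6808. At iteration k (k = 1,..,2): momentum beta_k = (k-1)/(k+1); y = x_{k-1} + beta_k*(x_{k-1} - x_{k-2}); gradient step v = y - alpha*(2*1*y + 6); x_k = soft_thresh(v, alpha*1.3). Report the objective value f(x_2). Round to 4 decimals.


FISTA on f(x) = 1*x^2 + 6*x + 1.3*|x|
L = 2, alpha = 0.2485
Iteration 1: beta = 0.0, y = 3.6808 + 0.0*(3.6808 - 3.6808) = 3.6808
  grad(y) = 13.3616, v = y - alpha*grad = 0.3604
  prox(v) = soft_thresh(0.3604, 0.3231) = 0.0374
Iteration 2: beta = 0.3333, y = 0.0374 + 0.3333*(0.0374 - 3.6808) = -1.1771
  grad(y) = 3.6458, v = y - alpha*grad = -2.0831
  prox(v) = soft_thresh(-2.0831, 0.3231) = -1.76
f(x_2) = 1*(-1.76)^2 + 6*(-1.76) + 1.3*|-1.76| = -5.1744


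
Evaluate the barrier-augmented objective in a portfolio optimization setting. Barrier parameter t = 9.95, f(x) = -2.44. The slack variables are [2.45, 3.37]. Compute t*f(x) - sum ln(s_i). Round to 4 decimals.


Step 1: Compute log-barrier.
ln values: [0.8961, 1.2149]
phi = -(0.8961 + 1.2149) = -2.111
Step 2: Compute augmented objective.
t*f(x) = 9.95*-2.44 = -24.278
Total = -24.278 - 2.111 = -26.389


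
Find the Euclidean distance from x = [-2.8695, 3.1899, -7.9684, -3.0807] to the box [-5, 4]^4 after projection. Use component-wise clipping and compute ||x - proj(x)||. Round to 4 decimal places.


Project each component onto [-5, 4].
clip(-2.8695) = -2.8695, clip(3.1899) = 3.1899, clip(-7.9684) = -5.0, clip(-3.0807) = -3.0807
Projection = [-2.8695, 3.1899, -5.0, -3.0807]
Squared diffs: [0.0, 0.0, 8.8114, 0.0]
Distance = sqrt(8.8114) = 2.9684


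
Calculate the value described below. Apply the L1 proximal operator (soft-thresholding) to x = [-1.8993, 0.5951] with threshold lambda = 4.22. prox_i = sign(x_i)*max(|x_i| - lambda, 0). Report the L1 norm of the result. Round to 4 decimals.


Soft-thresholding with lambda = 4.22:
prox(-1.8993) = sign(-1.8993)*max(|-1.8993| - 4.22, 0) = 0.0
prox(0.5951) = sign(0.5951)*max(|0.5951| - 4.22, 0) = 0.0
prox(x) = [0.0, 0.0]
||prox(x)||_1 = 0.0 + 0.0 = 0.0


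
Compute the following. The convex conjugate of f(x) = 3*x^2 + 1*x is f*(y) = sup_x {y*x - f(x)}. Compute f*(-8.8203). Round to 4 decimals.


f*(y) = sup_x {y*x - a*x^2 - b*x} = sup_x {(y-b)*x - a*x^2}
FOC: (y - b) - 2a*x = 0 => x* = (y - b)/(2a)
x* = (-8.8203 - 1)/(2*3) = -1.6367
f*(-8.8203) = (y-b)^2/(4a) = (-8.8203 - 1)^2/(4*3)
= 96.4383/12 = 8.0365


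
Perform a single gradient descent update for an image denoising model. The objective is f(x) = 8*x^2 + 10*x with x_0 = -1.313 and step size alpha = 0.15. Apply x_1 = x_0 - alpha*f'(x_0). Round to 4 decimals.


We compute the gradient at x_0 and apply the update.
f'(x) = 16*x + 10
f'(-1.313) = 16*-1.313 + 10 = -11.008
x_1 = -1.313 - 0.15*-11.008 = 0.3382


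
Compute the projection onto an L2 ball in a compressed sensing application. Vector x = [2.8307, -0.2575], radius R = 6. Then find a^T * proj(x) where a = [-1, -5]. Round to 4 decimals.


Step 1: Compute ||x|| (intermediates to 6 decimals).
||x|| = sqrt(2.8307^2 + (-0.2575)^2) = 2.842388
Step 2: Project.
Since ||x|| <= R, proj = x (no scaling needed).
proj(x) = [2.8307, -0.2575]
Step 3: Dot product.
a^T * proj(x) = -1*2.8307 - 5*(-0.2575) = -1.5432


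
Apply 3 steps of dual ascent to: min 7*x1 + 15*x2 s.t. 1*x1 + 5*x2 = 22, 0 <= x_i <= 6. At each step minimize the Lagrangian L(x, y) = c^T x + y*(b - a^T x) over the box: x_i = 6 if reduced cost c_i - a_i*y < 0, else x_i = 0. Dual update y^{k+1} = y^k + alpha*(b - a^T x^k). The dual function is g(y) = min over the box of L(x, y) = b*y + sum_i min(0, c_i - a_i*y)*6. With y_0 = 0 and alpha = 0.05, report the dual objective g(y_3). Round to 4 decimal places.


Dual ascent for LP: min 7*x1 + 15*x2, 1*x1 + 5*x2 = 22, 0 <= x_i <= 6
Step 1: y^k = 0.0, reduced costs: (7.0, 15.0)
  x^k = (0.0, 0.0), subgradient = b - a^T x = 22.0
  y^{k+1} = 0.0 + 0.05*22.0 = 1.1
Step 2: y^k = 1.1, reduced costs: (5.9, 9.5)
  x^k = (0.0, 0.0), subgradient = b - a^T x = 22.0
  y^{k+1} = 1.1 + 0.05*22.0 = 2.2
Step 3: y^k = 2.2, reduced costs: (4.8, 4.0)
  x^k = (0.0, 0.0), subgradient = b - a^T x = 22.0
  y^{k+1} = 2.2 + 0.05*22.0 = 3.3
Dual objective at y_3 = 3.3: reduced costs (3.7, -1.5), box minimizer x = (0.0, 6.0)
g(y_3) = b*y + (c1 - a1*y)*x1 + (c2 - a2*y)*x2 = 22*3.3 + 3.7*0.0 + (-1.5)*6.0 = 72.6 + 0.0 - 9.0 = 63.6


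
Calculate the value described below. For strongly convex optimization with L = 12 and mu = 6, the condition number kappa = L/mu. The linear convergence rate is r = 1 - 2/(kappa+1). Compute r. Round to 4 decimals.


Step 1: Compute the condition number.
kappa = L/mu = 12/6 = 2.0
Step 2: Compute the convergence rate.
r = 1 - 2/(kappa + 1) = 1 - 2*mu/(L + mu) = (L - mu)/(L + mu) = 6/18 = 0.3333


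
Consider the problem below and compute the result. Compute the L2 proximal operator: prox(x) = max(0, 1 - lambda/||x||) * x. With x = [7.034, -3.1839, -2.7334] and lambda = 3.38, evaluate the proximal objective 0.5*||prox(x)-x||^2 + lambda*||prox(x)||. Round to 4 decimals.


Step 1: Compute ||x||.
||x|| = 8.1906
Step 2: Compute scaling factor.
scale = max(0, 1 - 3.38/8.1906) = 0.5873
Step 3: prox(x) = [4.1313, -1.87, -1.6054]
||prox(x)|| = 4.8106
Step 4: Proximal objective.
0.5*||prox-x||^2 = 5.7122
lambda*||prox|| = 16.2598
Total = 21.972


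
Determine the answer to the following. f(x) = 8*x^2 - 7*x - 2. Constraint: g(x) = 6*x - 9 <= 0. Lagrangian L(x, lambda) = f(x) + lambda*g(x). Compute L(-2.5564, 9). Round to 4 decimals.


Step 1: Evaluate f(x).
f(-2.5564) = 8*(-2.5564)^2 - 7*(-2.5564) - 2 = 68.1762
Step 2: Evaluate g(x).
g(-2.5564) = 6*-2.5564 - 9 = -24.3384
Step 3: Compute Lagrangian.
L = 68.1762 + 9*-24.3384 = -150.8694


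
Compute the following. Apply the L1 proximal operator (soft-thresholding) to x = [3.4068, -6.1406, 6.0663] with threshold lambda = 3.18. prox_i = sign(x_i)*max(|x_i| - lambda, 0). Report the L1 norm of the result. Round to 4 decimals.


Soft-thresholding with lambda = 3.18:
prox(3.4068) = sign(3.4068)*max(|3.4068| - 3.18, 0) = 0.2268
prox(-6.1406) = sign(-6.1406)*max(|-6.1406| - 3.18, 0) = -2.9606
prox(6.0663) = sign(6.0663)*max(|6.0663| - 3.18, 0) = 2.8863
prox(x) = [0.2268, -2.9606, 2.8863]
||prox(x)||_1 = 0.2268 + 2.9606 + 2.8863 = 6.0737


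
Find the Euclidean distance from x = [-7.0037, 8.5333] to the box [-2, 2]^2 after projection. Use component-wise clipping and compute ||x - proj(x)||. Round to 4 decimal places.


Project each component onto [-2, 2].
clip(-7.0037) = -2.0, clip(8.5333) = 2.0
Projection = [-2.0, 2.0]
Squared diffs: [25.037, 42.684]
Distance = sqrt(67.721) = 8.2293


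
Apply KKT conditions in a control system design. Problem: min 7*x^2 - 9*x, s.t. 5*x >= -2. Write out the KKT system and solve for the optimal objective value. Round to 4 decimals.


Step 1: Try lambda = 0 (constraint inactive).
Stationarity: 2*7*x - 9 = 0
x* = 9/(2*7) = 9/14 = 0.6429 (rounded; the exact value 9/14 is used below)
Check constraint: 5*0.6429 = 3.2145 >= -2 -- satisfied.
Step 2: Compute optimal value.
f(x*) = 7*(9/14)^2 - 9*(9/14) = -2.8929


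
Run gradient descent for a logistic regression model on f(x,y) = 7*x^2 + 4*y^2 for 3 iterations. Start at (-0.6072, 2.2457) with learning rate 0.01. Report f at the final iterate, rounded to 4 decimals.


Gradient descent on f(x,y) = 7*x^2 + 4*y^2.
Starting point: (-0.6072, 2.2457), alpha = 0.01
Step 1: grad_x = 2*7*-0.6072 = -8.5008, grad_y = 2*4*2.2457 = 17.9656
  x_1 = -0.6072 - 0.01*-8.5008 = -0.5222
  y_1 = 2.2457 - 0.01*17.9656 = 2.066
Step 2: grad_x = 2*7*-0.5222 = -7.3107, grad_y = 2*4*2.066 = 16.5284
  x_2 = -0.5222 - 0.01*-7.3107 = -0.4491
  y_2 = 2.066 - 0.01*16.5284 = 1.9008
Step 3: grad_x = 2*7*-0.4491 = -6.2872, grad_y = 2*4*1.9008 = 15.2061
  x_3 = -0.4491 - 0.01*-6.2872 = -0.3862
  y_3 = 1.9008 - 0.01*15.2061 = 1.7487
f(-0.3862, 1.7487) = 7*(-0.3862)^2 + 4*1.7487^2 = 13.2759


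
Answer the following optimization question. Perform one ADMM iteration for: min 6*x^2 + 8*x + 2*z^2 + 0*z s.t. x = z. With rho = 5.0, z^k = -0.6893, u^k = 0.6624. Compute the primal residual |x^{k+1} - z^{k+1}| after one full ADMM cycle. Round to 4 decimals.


ADMM iteration with rho = 5.0, z^k = -0.6893, u^k = 0.6624
Step 1: x-update.
Minimize 6*x^2 + 8*x + (5.0/2)*(x + 0.6893 + 0.6624)^2
FOC: (2*6 + 5.0)*x = -8 + 5.0*(-0.6893 - 0.6624)
x^{k+1} = -0.8681
Step 2: z-update.
Minimize 2*z^2 + 0*z + (5.0/2)*(-0.8681 - z + 0.6624)^2
FOC: (2*2 + 5.0)*z = 0 + 5.0*(-0.8681 + 0.6624)
z^{k+1} = -0.1143
Step 3: u-update.
u^{k+1} = 0.6624 - 0.8681 + 0.1143 = -0.0914
Step 4: Primal residual = |-0.8681 + 0.1143| = 0.7538
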